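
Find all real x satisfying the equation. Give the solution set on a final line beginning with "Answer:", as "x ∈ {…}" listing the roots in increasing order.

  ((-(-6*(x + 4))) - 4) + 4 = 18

Step 1. [((-(-6*(x + 4))) - 4) + 4 = 18] +4 is outermost — subtract 4 both sides ⇒ sub: (-(-6*(x + 4))) - 4 = 14.
Step 2. [(-(-6*(x + 4))) - 4 = 14] 4 comes off first (add 4). So sub: -(-6*(x + 4)) = 18.
Step 3. [-(-6*(x + 4)) = 18] flip signs both sides. So neg: -6*(x + 4) = -18.
Step 4. [-6*(x + 4) = -18] leading coefficient -6: divide by -6, so div: x + 4 = 3.
Step 5. [x + 4 = 3] 4 comes off first (subtract 4). So sub: x = -1.

Answer: x ∈ {-1}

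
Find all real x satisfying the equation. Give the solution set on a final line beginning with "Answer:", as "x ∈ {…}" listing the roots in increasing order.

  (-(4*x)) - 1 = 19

Step 1. [(-(4*x)) - 1 = 19] add 1: x sits inside (… - 1). So sub: -(4*x) = 20.
Step 2. [-(4*x) = 20] leading − — multiply by −1. So neg: 4*x = -20.
Step 3. [4*x = -20] divide by the outer 4 ⇒ div: x = -5.

Answer: x ∈ {-5}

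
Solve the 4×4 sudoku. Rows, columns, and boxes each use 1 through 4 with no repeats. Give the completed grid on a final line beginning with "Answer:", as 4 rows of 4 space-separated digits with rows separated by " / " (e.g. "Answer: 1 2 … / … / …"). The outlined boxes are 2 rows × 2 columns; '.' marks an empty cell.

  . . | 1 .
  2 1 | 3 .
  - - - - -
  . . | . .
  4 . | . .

Step 1. [r4c3∈{2}] nothing but 2 survives at r4c3, so r4c3=2.
Step 2. [r4c2∈{3}] r4c2's peers cover all but 3 ⇒ r4c2=3.
Step 3. [r3c4∈{1,3,4}] r3c4 is the only open cell in row 3 admitting 3. So r3c4=3.
Step 4. [r2c4∈{4}] r2c4 has the single candidate 4. So r2c4=4.
Step 5. [r1c4∈{2}] only 2 remains possible at r1c4. So r1c4=2.
Step 6. [r3c3∈{4}] r3c3's peers cover all but 4 ⇒ r3c3=4.
Step 7. [r3c1∈{1}] r3c1's peers cover all but 1. So r3c1=1.
Step 8. [r3c2∈{2}] only 2 remains possible at r3c2, so r3c2=2.
Step 9. [r4c4∈{1}] r4c4 has the single candidate 1 ⇒ r4c4=1.
Step 10. [r1c2∈{4}] r1c2 is down to just 4. So r1c2=4.
Step 11. [r1c1∈{3}] r1c1 has the single candidate 3. So r1c1=3.

Answer: 3 4 1 2 / 2 1 3 4 / 1 2 4 3 / 4 3 2 1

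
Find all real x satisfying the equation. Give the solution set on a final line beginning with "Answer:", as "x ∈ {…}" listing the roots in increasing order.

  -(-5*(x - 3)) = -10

Step 1. [-(-5*(x - 3)) = -10] LHS negated; negate both sides. So neg: -5*(x - 3) = 10.
Step 2. [-5*(x - 3) = 10] -5 out front; divide by -5, so div: x - 3 = -2.
Step 3. [x - 3 = -2] the outer -3 inverts by adding 3 ⇒ sub: x = 1.

Answer: x ∈ {1}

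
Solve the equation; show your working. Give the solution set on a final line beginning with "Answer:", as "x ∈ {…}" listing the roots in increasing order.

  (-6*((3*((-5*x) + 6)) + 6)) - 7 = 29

Step 1. [(-6*((3*((-5*x) + 6)) + 6)) - 7 = 29] the outer -7 inverts by adding 7. So sub: -6*((3*((-5*x) + 6)) + 6) = 36.
Step 2. [-6*((3*((-5*x) + 6)) + 6) = 36] divide by the outer -6. So div: (3*((-5*x) + 6)) + 6 = -6.
Step 3. [(3*((-5*x) + 6)) + 6 = -6] peel the +6: subtract 6 from each side ⇒ sub: 3*((-5*x) + 6) = -12.
Step 4. [3*((-5*x) + 6) = -12] divide by the outer 3 ⇒ div: (-5*x) + 6 = -4.
Step 5. [(-5*x) + 6 = -4] peel the +6: subtract 6 from each side. So sub: -5*x = -10.
Step 6. [-5*x = -10] -5 out front; divide by -5, so div: x = 2.

Answer: x ∈ {2}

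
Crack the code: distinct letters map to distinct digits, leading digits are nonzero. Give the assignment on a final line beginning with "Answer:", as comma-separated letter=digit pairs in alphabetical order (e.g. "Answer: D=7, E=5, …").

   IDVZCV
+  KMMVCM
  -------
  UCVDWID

Step 1. [col 1: V + M ≡ D (mod 10)] column 1 (V + M ≡ D (mod 10), carry-in 0) doesn't pin V yet; pick V=3 and continue ⇒ V=3.
Step 2. [col 1: V + M ≡ D (mod 10)] no forcing yet in column 1 (carry-in 0); M=5 is free and consistent — try it. So M=5.
Step 3. [col 1: V + M ≡ D (mod 10)] from column 1 (V=3, M=5, carry-in 0, digits 3,5 already taken and all letters distinct): D must equal 8 ⇒ D=8.
Step 4. [U] U is the leading digit of a 7-digit sum of two 6-digit numbers; the final carry is exactly 1 ⇒ U=1.
Step 5. [col 2: C + C ≡ I (mod 10)] several values work for I in column 2 (C + C ≡ I (mod 10), carry-in 0); try I=4, so I=4.
Step 6. [col 2: C + C ≡ I (mod 10)] C=2 is one option consistent with column 2 (C + C ≡ I (mod 10), carry-in 0) — take it ⇒ C=2.
Step 7. [col 3: Z + V ≡ W (mod 10)] column 3 (Z + V ≡ W (mod 10), carry-in 0) doesn't pin Z yet; pick Z=6 and continue, so Z=6.
Step 8. [col 3: Z + V ≡ W (mod 10)] column 3 reads Z+V+carry(0)=W with Z=6, V=3; with digits 1,2,3,4,5,6,8 already taken and all letters distinct, the only value for W is 9. So W=9.
Step 9. [col 6: I + K ≡ C (mod 10)] column 6 reads I+K+carry(1)=C with I=4, C=2; with digits 1,2,3,4,5,6,8,9 already taken and all letters distinct, the only value for K is 7 ⇒ K=7.

Answer: C=2, D=8, I=4, K=7, M=5, U=1, V=3, W=9, Z=6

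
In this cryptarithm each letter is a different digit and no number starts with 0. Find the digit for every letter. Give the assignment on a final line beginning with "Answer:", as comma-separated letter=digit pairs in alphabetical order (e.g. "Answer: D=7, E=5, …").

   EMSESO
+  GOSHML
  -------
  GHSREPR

Step 1. [col 1: O + L ≡ R (mod 10)] several values work for R in column 1 (O + L ≡ R (mod 10), carry-in 0); try R=4. So R=4.
Step 2. [col 1: O + L ≡ R (mod 10)] no forcing yet in column 1 (carry-in 0); L=5 is free and consistent — try it ⇒ L=5.
Step 3. [G] G is the leading digit of a 7-digit sum of two 6-digit numbers; the final carry is exactly 1. So G=1.
Step 4. [col 1: O + L ≡ R (mod 10)] column 1: given L=5, R=4, carry-in 0, and digits 1,4,5 already taken and all letters distinct, O+L≡R (mod 10) forces O=9, so O=9.
Step 5. [col 2: S + M ≡ P (mod 10)] M=3 is one option consistent with column 2 (S + M ≡ P (mod 10), carry-in 1) — take it, so M=3.
Step 6. [col 2: S + M ≡ P (mod 10)] P=6 is one option consistent with column 2 (S + M ≡ P (mod 10), carry-in 1) — take it. So P=6.
Step 7. [col 2: S + M ≡ P (mod 10)] in column 2 we have S+M≡P with carry-in 1; given M=3, P=6 and digits 1,3,4,5,6,9 already taken and all letters distinct, that pins S to 2, so S=2.
Step 8. [col 3: E + H ≡ E (mod 10)] column 3 reads E+H+carry(0)=E with nothing yet; with digits 1,2,3,4,5,6,9 already taken and all letters distinct, the only value for H is 0 ⇒ H=0.
Step 9. [col 3: E + H ≡ E (mod 10)] no forcing yet in column 3 (carry-in 0); E=8 is free and consistent — try it. So E=8.

Answer: E=8, G=1, H=0, L=5, M=3, O=9, P=6, R=4, S=2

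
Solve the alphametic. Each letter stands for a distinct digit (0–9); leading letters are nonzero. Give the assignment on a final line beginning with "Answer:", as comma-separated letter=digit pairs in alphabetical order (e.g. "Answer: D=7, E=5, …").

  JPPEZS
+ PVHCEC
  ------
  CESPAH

Step 1. [col 1: S + C ≡ H (mod 10)] column 1 (S + C ≡ H (mod 10), carry-in 0) doesn't pin S yet; pick S=6 and continue, so S=6.
Step 2. [col 1: S + C ≡ H (mod 10)] column 1 (S + C ≡ H (mod 10), carry-in 0) doesn't pin H yet; pick H=4 and continue. So H=4.
Step 3. [col 1: S + C ≡ H (mod 10)] in column 1 we have S+C≡H with carry-in 0; given S=6, H=4 and digits 4,6 already taken and all letters distinct, that pins C to 8 ⇒ C=8.
Step 4. [col 2: Z + E ≡ A (mod 10)] several values work for A in column 2 (Z + E ≡ A (mod 10), carry-in 1); try A=9. So A=9.
Step 5. [col 2: Z + E ≡ A (mod 10)] no forcing yet in column 2 (carry-in 1); E=3 is free and consistent — try it ⇒ E=3.
Step 6. [col 2: Z + E ≡ A (mod 10)] column 2 reads Z+E+carry(1)=A with E=3, A=9; with digits 3,4,6,8,9 already taken and all letters distinct, the only value for Z is 5 ⇒ Z=5.
Step 7. [col 3: E + C ≡ P (mod 10)] column 3 reads E+C+carry(0)=P with E=3, C=8; with digits 3,4,5,6,8,9 already taken and all letters distinct, the only value for P is 1, so P=1.
Step 8. [col 5: P + V ≡ E (mod 10)] column 5 reads P+V+carry(0)=E with P=1, E=3; with digits 1,3,4,5,6,8,9 already taken and all letters distinct, the only value for V is 2 ⇒ V=2.
Step 9. [col 6: J + P ≡ C (mod 10)] in column 6 we have J+P≡C with carry-in 0; given P=1, C=8 and digits 1,2,3,4,5,6,8,9 already taken and all letters distinct, that pins J to 7 ⇒ J=7.

Answer: A=9, C=8, E=3, H=4, J=7, P=1, S=6, V=2, Z=5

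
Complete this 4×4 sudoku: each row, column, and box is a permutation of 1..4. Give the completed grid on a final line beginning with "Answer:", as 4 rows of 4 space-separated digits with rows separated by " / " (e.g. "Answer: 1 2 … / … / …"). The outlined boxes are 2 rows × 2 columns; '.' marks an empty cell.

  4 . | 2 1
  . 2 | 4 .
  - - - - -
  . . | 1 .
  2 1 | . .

Step 1. [r2c4∈{3}] r2c4's peers cover all but 3. So r2c4=3.
Step 2. [r3c2∈{3,4}] in col 2, 4 fits only at r3c2 ⇒ r3c2=4.
Step 3. [r3c4∈{2}] r3c4 is down to just 2 ⇒ r3c4=2.
Step 4. [r4c4∈{4}] r4c4's peers cover all but 4 ⇒ r4c4=4.
Step 5. [r1c2∈{3}] nothing but 3 survives at r1c2. So r1c2=3.
Step 6. [r4c3∈{3}] r4c3's peers cover all but 3 ⇒ r4c3=3.
Step 7. [r2c1∈{1}] nothing but 1 survives at r2c1. So r2c1=1.
Step 8. [r3c1∈{3}] r3c1's peers cover all but 3. So r3c1=3.

Answer: 4 3 2 1 / 1 2 4 3 / 3 4 1 2 / 2 1 3 4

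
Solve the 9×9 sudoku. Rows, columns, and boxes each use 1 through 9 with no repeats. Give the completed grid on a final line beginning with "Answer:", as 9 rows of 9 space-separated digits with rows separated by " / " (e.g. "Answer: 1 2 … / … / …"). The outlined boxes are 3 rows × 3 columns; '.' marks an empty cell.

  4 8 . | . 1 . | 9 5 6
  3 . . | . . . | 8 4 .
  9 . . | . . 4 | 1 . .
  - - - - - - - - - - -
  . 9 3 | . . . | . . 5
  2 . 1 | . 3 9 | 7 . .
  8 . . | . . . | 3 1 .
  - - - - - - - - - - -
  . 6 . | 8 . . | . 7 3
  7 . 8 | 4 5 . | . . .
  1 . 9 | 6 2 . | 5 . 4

Step 1. [r4c6∈{1,2,6,7,8}] col 6 places 8 nowhere but r4c6 ⇒ r4c6=8.
Step 2. [r7c7∈{2}] r7c7's peers cover all but 2, so r7c7=2.
Step 3. [r5c4∈{5}] r5c4 is down to just 5. So r5c4=5.
Step 4. [r2c6∈{2,5,6,7}] in col 6, 5 fits only at r2c6. So r2c6=5.
Step 5. [r6c6∈{2,6,7}] 6 has one home in col 6: r6c6, so r6c6=6.
Step 6. [r1c6∈{2,3,7}] r1c6 is the only open cell in col 6 admitting 2 ⇒ r1c6=2.
Step 7. [r1c3∈{7}] r1c3 is down to just 7, so r1c3=7.
Step 8. [r6c2∈{4,5,7}] 7 has one home in col 2: r6c2, so r6c2=7.
Step 9. [r5c8∈{6,8}] r5c8 is the only open cell in row 5 admitting 6 ⇒ r5c8=6.
Step 10. [r6c3∈{4,5}] in row 6, 5 fits only at r6c3 ⇒ r6c3=5.
Step 11. [r8c2∈{2,3}] across row 8, 2 lands solely at r8c2, so r8c2=2.
Step 12. [r4c8∈{2}] only 2 remains possible at r4c8 ⇒ r4c8=2.
Step 13. [r8c9∈{1,9}] across col 9, 1 lands solely at r8c9. So r8c9=1.
Step 14. [r2c4∈{7,9}] in col 4, 9 fits only at r2c4 ⇒ r2c4=9.
Step 15. [r3c5∈{6,7,8}] in row 3, 8 fits only at r3c5. So r3c5=8.
Step 16. [r3c3∈{2,6}] 6 has one home in row 3: r3c3 ⇒ r3c3=6.
Step 17. [r3c9∈{2,7}] row 3 places 2 nowhere but r3c9 ⇒ r3c9=2.
Step 18. [r3c4∈{3,7}] in row 3, 7 fits only at r3c4, so r3c4=7.
Step 19. [r4c7∈{4}] nothing but 4 survives at r4c7, so r4c7=4.
Step 20. [r8c6∈{3}] r8c6 has the single candidate 3 ⇒ r8c6=3.
Step 21. [r3c2∈{5}] r3c2's peers cover all but 5 ⇒ r3c2=5.
Step 22. [r2c2∈{1}] r2c2 is down to just 1. So r2c2=1.
Step 23. [r7c1∈{5}] only 5 remains possible at r7c1, so r7c1=5.
Step 24. [r6c5∈{4}] r6c5's peers cover all but 4 ⇒ r6c5=4.
Step 25. [r9c6∈{7}] r9c6 is down to just 7. So r9c6=7.
Step 26. [r9c2∈{3}] only 3 remains possible at r9c2. So r9c2=3.
Step 27. [r4c1∈{6}] r4c1's peers cover all but 6, so r4c1=6.
Step 28. [r1c4∈{3}] nothing but 3 survives at r1c4. So r1c4=3.
Step 29. [r2c3∈{2}] only 2 remains possible at r2c3. So r2c3=2.
Step 30. [r8c8∈{9}] r8c8 is down to just 9, so r8c8=9.
Step 31. [r4c4∈{1}] r4c4's peers cover all but 1 ⇒ r4c4=1.
Step 32. [r6c9∈{9}] r6c9 is down to just 9, so r6c9=9.
Step 33. [r5c2∈{4}] r5c2's peers cover all but 4, so r5c2=4.
Step 34. [r5c9∈{8}] nothing but 8 survives at r5c9. So r5c9=8.
Step 35. [r2c5∈{6}] only 6 remains possible at r2c5. So r2c5=6.
Step 36. [r9c8∈{8}] r9c8's peers cover all but 8. So r9c8=8.
Step 37. [r7c5∈{9}] only 9 remains possible at r7c5. So r7c5=9.
Step 38. [r4c5∈{7}] nothing but 7 survives at r4c5, so r4c5=7.
Step 39. [r7c6∈{1}] only 1 remains possible at r7c6 ⇒ r7c6=1.
Step 40. [r7c3∈{4}] nothing but 4 survives at r7c3. So r7c3=4.
Step 41. [r3c8∈{3}] r3c8 has the single candidate 3, so r3c8=3.
Step 42. [r2c9∈{7}] only 7 remains possible at r2c9 ⇒ r2c9=7.
Step 43. [r8c7∈{6}] r8c7's peers cover all but 6. So r8c7=6.
Step 44. [r6c4∈{2}] r6c4's peers cover all but 2, so r6c4=2.

Answer: 4 8 7 3 1 2 9 5 6 / 3 1 2 9 6 5 8 4 7 / 9 5 6 7 8 4 1 3 2 / 6 9 3 1 7 8 4 2 5 / 2 4 1 5 3 9 7 6 8 / 8 7 5 2 4 6 3 1 9 / 5 6 4 8 9 1 2 7 3 / 7 2 8 4 5 3 6 9 1 / 1 3 9 6 2 7 5 8 4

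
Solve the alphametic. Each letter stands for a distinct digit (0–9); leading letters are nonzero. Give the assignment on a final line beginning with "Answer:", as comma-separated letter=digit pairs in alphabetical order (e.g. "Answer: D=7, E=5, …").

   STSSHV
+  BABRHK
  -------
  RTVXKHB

Step 1. [R] R is the leading digit of a 7-digit sum of two 6-digit numbers; the final carry is exactly 1 ⇒ R=1.
Step 2. [col 1: V + K ≡ B (mod 10)] V=2 is one option consistent with column 1 (V + K ≡ B (mod 10), carry-in 0) — take it, so V=2.
Step 3. [col 1: V + K ≡ B (mod 10)] column 1 (V + K ≡ B (mod 10), carry-in 0) doesn't pin K yet; pick K=6 and continue, so K=6.
Step 4. [col 1: V + K ≡ B (mod 10)] from column 1 (V=2, K=6, carry-in 0, digits 1,2,6 already taken and all letters distinct): B must equal 8 ⇒ B=8.
Step 5. [col 2: H + H ≡ H (mod 10)] in column 2 we have H+H≡H with carry-in 0; given nothing yet and digits 1,2,6,8 already taken and all letters distinct, that pins H to 0. So H=0.
Step 6. [col 3: S + R ≡ K (mod 10)] column 3 reads S+R+carry(0)=K with R=1, K=6; with digits 0,1,2,6,8 already taken and all letters distinct, the only value for S is 5. So S=5.
Step 7. [col 4: S + B ≡ X (mod 10)] in column 4 we have S+B≡X with carry-in 0; given S=5, B=8 and digits 0,1,2,5,6,8 already taken and all letters distinct, that pins X to 3, so X=3.
Step 8. [col 5: T + A ≡ V (mod 10)] no forcing yet in column 5 (carry-in 1); A=7 is free and consistent — try it, so A=7.
Step 9. [col 5: T + A ≡ V (mod 10)] from column 5 (A=7, V=2, carry-in 1, digits 0,1,2,3,5,6,7,8 already taken and all letters distinct): T must equal 4. So T=4.

Answer: A=7, B=8, H=0, K=6, R=1, S=5, T=4, V=2, X=3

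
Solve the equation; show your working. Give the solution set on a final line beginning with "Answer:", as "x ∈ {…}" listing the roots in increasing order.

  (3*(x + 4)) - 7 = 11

Step 1. [(3*(x + 4)) - 7 = 11] -7 is outermost — add 7 both sides ⇒ sub: 3*(x + 4) = 18.
Step 2. [3*(x + 4) = 18] 3 out front; divide by 3, so div: x + 4 = 6.
Step 3. [x + 4 = 6] 4 comes off first (subtract 4). So sub: x = 2.

Answer: x ∈ {2}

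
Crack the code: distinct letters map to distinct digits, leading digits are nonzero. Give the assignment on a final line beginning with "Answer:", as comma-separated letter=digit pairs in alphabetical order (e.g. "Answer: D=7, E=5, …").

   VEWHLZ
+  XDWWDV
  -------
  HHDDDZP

Step 1. [col 1: Z + V ≡ P (mod 10)] several values work for V in column 1 (Z + V ≡ P (mod 10), carry-in 0); try V=5, so V=5.
Step 2. [col 1: Z + V ≡ P (mod 10)] no forcing yet in column 1 (carry-in 0); Z=3 is free and consistent — try it, so Z=3.
Step 3. [col 1: Z + V ≡ P (mod 10)] from column 1 (Z=3, V=5, carry-in 0, digits 3,5 already taken and all letters distinct): P must equal 8, so P=8.
Step 4. [col 2: L + D ≡ Z (mod 10)] no forcing yet in column 2 (carry-in 0); L=9 is free and consistent — try it, so L=9.
Step 5. [col 2: L + D ≡ Z (mod 10)] column 2 reads L+D+carry(0)=Z with L=9, Z=3; with digits 3,5,8,9 already taken and all letters distinct, the only value for D is 4. So D=4.
Step 6. [col 3: H + W ≡ D (mod 10)] column 3 (H + W ≡ D (mod 10), carry-in 1) doesn't pin H yet; pick H=1 and continue, so H=1.
Step 7. [col 3: H + W ≡ D (mod 10)] in column 3 we have H+W≡D with carry-in 1; given H=1, D=4 and digits 1,3,4,5,8,9 already taken and all letters distinct, that pins W to 2 ⇒ W=2.
Step 8. [col 5: E + D ≡ D (mod 10)] in column 5 we have E+D≡D with carry-in 0; given D=4 and digits 1,2,3,4,5,8,9 already taken and all letters distinct, that pins E to 0, so E=0.
Step 9. [col 6: V + X ≡ H (mod 10)] from column 6 (V=5, H=1, carry-in 0, digits 0,1,2,3,4,5,8,9 already taken and all letters distinct): X must equal 6. So X=6.

Answer: D=4, E=0, H=1, L=9, P=8, V=5, W=2, X=6, Z=3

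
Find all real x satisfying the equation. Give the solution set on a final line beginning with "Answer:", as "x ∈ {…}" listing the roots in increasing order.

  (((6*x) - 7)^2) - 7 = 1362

Step 1. [(((6*x) - 7)^2) - 7 = 1362] peel the -7: add 7 from each side ⇒ sub: ((6*x) - 7)^2 = 1369.
Step 2. [((6*x) - 7)^2 = 1369] √ both sides: 1369 ≥ 0 gives two branches, so sqrt: (6*x) - 7 = 37 or -37.
Step 3. [(6*x) - 7 = 37 or -37] the outer -7 inverts by adding 7. So sub: 6*x = 44 or -30.
Step 4. [6*x = 44 or -30] leading coefficient 6: divide by 6 ⇒ div: x = 22/3 or -5.

Answer: x ∈ {-5, 22/3}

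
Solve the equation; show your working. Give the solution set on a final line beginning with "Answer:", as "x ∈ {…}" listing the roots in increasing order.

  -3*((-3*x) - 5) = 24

Step 1. [-3*((-3*x) - 5) = 24] divide by the outer -3 ⇒ div: (-3*x) - 5 = -8.
Step 2. [(-3*x) - 5 = -8] add 5: x sits inside (… - 5). So sub: -3*x = -3.
Step 3. [-3*x = -3] LHS = -3·(…); ÷-3 both sides, so div: x = 1.

Answer: x ∈ {1}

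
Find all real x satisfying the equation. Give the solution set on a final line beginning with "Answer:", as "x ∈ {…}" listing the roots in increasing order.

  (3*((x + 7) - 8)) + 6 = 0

Step 1. [(3*((x + 7) - 8)) + 6 = 0] 3 | LHS and 3 | 0: pull 3 out ⇒ factor: ((x + 7) - 8) + 2 = 0.
Step 2. [((x + 7) - 8) + 2 = 0] subtract 2: x sits inside (… + 2). So sub: (x + 7) - 8 = -2.
Step 3. [(x + 7) - 8 = -2] peel the -8: add 8 from each side ⇒ sub: x + 7 = 6.
Step 4. [x + 7 = 6] peel the +7: subtract 7 from each side, so sub: x = -1.

Answer: x ∈ {-1}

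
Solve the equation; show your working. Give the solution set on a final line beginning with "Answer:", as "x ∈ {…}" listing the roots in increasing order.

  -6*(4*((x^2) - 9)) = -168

Step 1. [-6*(4*((x^2) - 9)) = -168] divide by the outer -6, so div: 4*((x^2) - 9) = 28.
Step 2. [4*((x^2) - 9) = 28] 4·(inner) — divide through by 4 ⇒ div: (x^2) - 9 = 7.
Step 3. [(x^2) - 9 = 7] add 9: x sits inside (… - 9), so sub: x^2 = 16.
Step 4. [x^2 = 16] √ both sides: 16 ≥ 0 gives two branches, so sqrt: x = 4 or -4.

Answer: x ∈ {-4, 4}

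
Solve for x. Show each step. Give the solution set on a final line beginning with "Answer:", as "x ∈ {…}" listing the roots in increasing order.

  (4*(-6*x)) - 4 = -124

Step 1. [(4*(-6*x)) - 4 = -124] common factor 4 (LHS and -124) — divide through, so factor: (-6*x) - 1 = -31.
Step 2. [(-6*x) - 1 = -31] 1 comes off first (add 1), so sub: -6*x = -30.
Step 3. [-6*x = -30] leading coefficient -6: divide by -6. So div: x = 5.

Answer: x ∈ {5}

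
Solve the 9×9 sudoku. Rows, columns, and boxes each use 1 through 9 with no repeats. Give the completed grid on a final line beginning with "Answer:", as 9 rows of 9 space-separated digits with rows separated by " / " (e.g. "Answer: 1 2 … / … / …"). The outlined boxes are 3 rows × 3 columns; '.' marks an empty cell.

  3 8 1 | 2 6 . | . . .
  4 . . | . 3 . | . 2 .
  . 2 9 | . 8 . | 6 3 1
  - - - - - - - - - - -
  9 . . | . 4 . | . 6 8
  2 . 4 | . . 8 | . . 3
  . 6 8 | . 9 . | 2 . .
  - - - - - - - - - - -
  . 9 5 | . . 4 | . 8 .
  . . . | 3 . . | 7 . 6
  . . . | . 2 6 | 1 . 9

Step 1. [r4c7∈{5}] r4c7 is down to just 5 ⇒ r4c7=5.
Step 2. [r2c4∈{1,5,7,9}] across col 4, 9 lands solely at r2c4 ⇒ r2c4=9.
Step 3. [r2c6∈{1,5,7}] 1 has one home in row 2: r2c6 ⇒ r2c6=1.
Step 4. [r5c4∈{1,5,6,7}] row 5 places 6 nowhere but r5c4. So r5c4=6.
Step 5. [r1c7∈{4,9}] r1c7 is the only open cell in col 7 admitting 4, so r1c7=4.
Step 6. [r9c4∈{5,7,8}] across col 4, 8 lands solely at r9c4, so r9c4=8.
Step 7. [r9c1∈{7}] r9c1 has the single candidate 7, so r9c1=7.
Step 8. [r3c1∈{5}] nothing but 5 survives at r3c1 ⇒ r3c1=5.
Step 9. [r6c1∈{1}] r6c1 is down to just 1, so r6c1=1.
Step 10. [r1c6∈{5,7}] box 2 places 5 nowhere but r1c6. So r1c6=5.
Step 11. [r2c2∈{7}] r2c2 has the single candidate 7, so r2c2=7.
Step 12. [r3c6∈{7}] r3c6's peers cover all but 7, so r3c6=7.
Step 13. [r5c8∈{1,7,9}] r5c8 is the only open cell in col 8 admitting 1. So r5c8=1.
Step 14. [r5c5∈{5,7}] across row 5, 7 lands solely at r5c5. So r5c5=7.
Step 15. [r4c2∈{3}] r4c2's peers cover all but 3. So r4c2=3.
Step 16. [r8c2∈{1,4}] in col 2, 1 fits only at r8c2. So r8c2=1.
Step 17. [r8c8∈{4,5}] in row 8, 4 fits only at r8c8, so r8c8=4.
Step 18. [r6c8∈{7}] only 7 remains possible at r6c8. So r6c8=7.
Step 19. [r4c4∈{1}] nothing but 1 survives at r4c4, so r4c4=1.
Step 20. [r2c7∈{8}] r2c7's peers cover all but 8. So r2c7=8.
Step 21. [r5c2∈{5}] nothing but 5 survives at r5c2, so r5c2=5.
Step 22. [r2c3∈{6}] r2c3 is down to just 6, so r2c3=6.
Step 23. [r1c8∈{9}] only 9 remains possible at r1c8, so r1c8=9.
Step 24. [r7c1∈{6}] nothing but 6 survives at r7c1, so r7c1=6.
Step 25. [r5c7∈{9}] only 9 remains possible at r5c7, so r5c7=9.
Step 26. [r9c2∈{4}] nothing but 4 survives at r9c2, so r9c2=4.
Step 27. [r9c8∈{5}] r9c8 has the single candidate 5, so r9c8=5.
Step 28. [r8c3∈{2}] r8c3 is down to just 2, so r8c3=2.
Step 29. [r7c5∈{1}] nothing but 1 survives at r7c5. So r7c5=1.
Step 30. [r8c6∈{9}] r8c6's peers cover all but 9. So r8c6=9.
Step 31. [r1c9∈{7}] r1c9 has the single candidate 7. So r1c9=7.
Step 32. [r3c4∈{4}] nothing but 4 survives at r3c4. So r3c4=4.
Step 33. [r9c3∈{3}] only 3 remains possible at r9c3, so r9c3=3.
Step 34. [r6c4∈{5}] r6c4's peers cover all but 5, so r6c4=5.
Step 35. [r8c1∈{8}] r8c1 is down to just 8, so r8c1=8.
Step 36. [r8c5∈{5}] r8c5's peers cover all but 5, so r8c5=5.
Step 37. [r4c3∈{7}] only 7 remains possible at r4c3 ⇒ r4c3=7.
Step 38. [r6c9∈{4}] r6c9 has the single candidate 4 ⇒ r6c9=4.
Step 39. [r7c4∈{7}] only 7 remains possible at r7c4, so r7c4=7.
Step 40. [r2c9∈{5}] nothing but 5 survives at r2c9 ⇒ r2c9=5.
Step 41. [r6c6∈{3}] r6c6's peers cover all but 3, so r6c6=3.
Step 42. [r7c9∈{2}] r7c9's peers cover all but 2, so r7c9=2.
Step 43. [r4c6∈{2}] r4c6 is down to just 2, so r4c6=2.
Step 44. [r7c7∈{3}] nothing but 3 survives at r7c7, so r7c7=3.

Answer: 3 8 1 2 6 5 4 9 7 / 4 7 6 9 3 1 8 2 5 / 5 2 9 4 8 7 6 3 1 / 9 3 7 1 4 2 5 6 8 / 2 5 4 6 7 8 9 1 3 / 1 6 8 5 9 3 2 7 4 / 6 9 5 7 1 4 3 8 2 / 8 1 2 3 5 9 7 4 6 / 7 4 3 8 2 6 1 5 9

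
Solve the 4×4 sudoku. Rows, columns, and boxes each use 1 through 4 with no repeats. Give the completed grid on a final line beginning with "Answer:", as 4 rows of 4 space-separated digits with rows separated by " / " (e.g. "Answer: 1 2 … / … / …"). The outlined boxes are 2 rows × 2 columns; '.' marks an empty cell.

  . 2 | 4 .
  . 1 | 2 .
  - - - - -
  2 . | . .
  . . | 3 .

Step 1. [r1c4∈{1,3}] across row 1, 1 lands solely at r1c4, so r1c4=1.
Step 2. [r4c2∈{4}] nothing but 4 survives at r4c2, so r4c2=4.
Step 3. [r1c1∈{3}] r1c1 is down to just 3, so r1c1=3.
Step 4. [r4c1∈{1}] only 1 remains possible at r4c1, so r4c1=1.
Step 5. [r2c1∈{4}] r2c1 is down to just 4 ⇒ r2c1=4.
Step 6. [r2c4∈{3}] only 3 remains possible at r2c4, so r2c4=3.
Step 7. [r3c2∈{3}] r3c2's peers cover all but 3 ⇒ r3c2=3.
Step 8. [r3c4∈{4}] nothing but 4 survives at r3c4, so r3c4=4.
Step 9. [r4c4∈{2}] nothing but 2 survives at r4c4. So r4c4=2.
Step 10. [r3c3∈{1}] r3c3 is down to just 1, so r3c3=1.

Answer: 3 2 4 1 / 4 1 2 3 / 2 3 1 4 / 1 4 3 2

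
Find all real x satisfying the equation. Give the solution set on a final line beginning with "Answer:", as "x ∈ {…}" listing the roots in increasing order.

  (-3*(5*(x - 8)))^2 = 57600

Step 1. [(-3*(5*(x - 8)))^2 = 57600] LHS squared, RHS 57600 ≥ 0: apply √ (±) ⇒ sqrt: -3*(5*(x - 8)) = 240 or -240.
Step 2. [-3*(5*(x - 8)) = 240 or -240] divide by the outer -3 ⇒ div: 5*(x - 8) = -80 or 80.
Step 3. [5*(x - 8) = -80 or 80] leading coefficient 5: divide by 5 ⇒ div: x - 8 = -16 or 16.
Step 4. [x - 8 = -16 or 16] peel the -8: add 8 from each side. So sub: x = -8 or 24.

Answer: x ∈ {-8, 24}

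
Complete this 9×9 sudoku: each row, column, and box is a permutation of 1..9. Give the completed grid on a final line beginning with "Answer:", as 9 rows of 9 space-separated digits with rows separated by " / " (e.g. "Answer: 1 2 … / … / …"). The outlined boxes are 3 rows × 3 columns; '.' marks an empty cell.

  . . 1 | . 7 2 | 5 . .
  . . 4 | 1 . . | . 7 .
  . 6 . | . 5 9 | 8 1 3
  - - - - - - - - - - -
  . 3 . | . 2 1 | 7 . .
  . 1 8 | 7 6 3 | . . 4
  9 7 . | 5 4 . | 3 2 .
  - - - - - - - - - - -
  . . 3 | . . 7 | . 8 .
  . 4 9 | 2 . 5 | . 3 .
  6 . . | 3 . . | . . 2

Step 1. [r5c7∈{9}] only 9 remains possible at r5c7. So r5c7=9.
Step 2. [r7c4∈{4,6,9}] box 8 places 6 nowhere but r7c4. So r7c4=6.
Step 3. [r5c1∈{2,5}] row 5 places 2 nowhere but r5c1 ⇒ r5c1=2.
Step 4. [r6c6∈{8}] r6c6 has the single candidate 8, so r6c6=8.
Step 5. [r1c4∈{4,8}] across col 4, 8 lands solely at r1c4 ⇒ r1c4=8.
Step 6. [r8c9∈{1,6,7}] across col 9, 7 lands solely at r8c9 ⇒ r8c9=7.
Step 7. [r1c8∈{4,6,9}] across row 1, 4 lands solely at r1c8 ⇒ r1c8=4.
Step 8. [r1c9∈{6,9}] row 1 places 6 nowhere but r1c9. So r1c9=6.
Step 9. [r5c8∈{5}] nothing but 5 survives at r5c8 ⇒ r5c8=5.
Step 10. [r7c9∈{1,5,9}] r7c9 is the only open cell in col 9 admitting 5 ⇒ r7c9=5.
Step 11. [r7c1∈{1}] only 1 remains possible at r7c1, so r7c1=1.
Step 12. [r8c1∈{8}] r8c1's peers cover all but 8, so r8c1=8.
Step 13. [r2c2∈{2,5,8,9}] across row 2, 8 lands solely at r2c2 ⇒ r2c2=8.
Step 14. [r9c5∈{1,8,9}] in row 9, 8 fits only at r9c5. So r9c5=8.
Step 15. [r9c3∈{5,7}] row 9 places 7 nowhere but r9c3 ⇒ r9c3=7.
Step 16. [r2c1∈{3,5}] in row 2, 5 fits only at r2c1 ⇒ r2c1=5.
Step 17. [r9c7∈{1,4}] 1 has one home in row 9: r9c7 ⇒ r9c7=1.
Step 18. [r4c3∈{5,6}] r4c3 is the only open cell in row 4 admitting 5. So r4c3=5.
Step 19. [r3c3∈{2}] only 2 remains possible at r3c3, so r3c3=2.
Step 20. [r2c5∈{3}] r2c5 has the single candidate 3, so r2c5=3.
Step 21. [r4c8∈{6}] r4c8's peers cover all but 6. So r4c8=6.
Step 22. [r6c9∈{1}] r6c9's peers cover all but 1. So r6c9=1.
Step 23. [r2c7∈{2}] r2c7 is down to just 2 ⇒ r2c7=2.
Step 24. [r4c1∈{4}] nothing but 4 survives at r4c1. So r4c1=4.
Step 25. [r9c8∈{9}] r9c8 is down to just 9 ⇒ r9c8=9.
Step 26. [r4c9∈{8}] r4c9 has the single candidate 8, so r4c9=8.
Step 27. [r1c2∈{9}] r1c2 has the single candidate 9. So r1c2=9.
Step 28. [r9c6∈{4}] r9c6 has the single candidate 4 ⇒ r9c6=4.
Step 29. [r7c5∈{9}] r7c5 has the single candidate 9. So r7c5=9.
Step 30. [r7c7∈{4}] r7c7's peers cover all but 4. So r7c7=4.
Step 31. [r3c1∈{7}] only 7 remains possible at r3c1. So r3c1=7.
Step 32. [r2c9∈{9}] r2c9's peers cover all but 9, so r2c9=9.
Step 33. [r9c2∈{5}] nothing but 5 survives at r9c2 ⇒ r9c2=5.
Step 34. [r4c4∈{9}] r4c4's peers cover all but 9, so r4c4=9.
Step 35. [r8c5∈{1}] r8c5 is down to just 1 ⇒ r8c5=1.
Step 36. [r1c1∈{3}] r1c1's peers cover all but 3. So r1c1=3.
Step 37. [r2c6∈{6}] r2c6's peers cover all but 6 ⇒ r2c6=6.
Step 38. [r8c7∈{6}] nothing but 6 survives at r8c7 ⇒ r8c7=6.
Step 39. [r3c4∈{4}] r3c4 is down to just 4 ⇒ r3c4=4.
Step 40. [r6c3∈{6}] r6c3 is down to just 6, so r6c3=6.
Step 41. [r7c2∈{2}] only 2 remains possible at r7c2 ⇒ r7c2=2.

Answer: 3 9 1 8 7 2 5 4 6 / 5 8 4 1 3 6 2 7 9 / 7 6 2 4 5 9 8 1 3 / 4 3 5 9 2 1 7 6 8 / 2 1 8 7 6 3 9 5 4 / 9 7 6 5 4 8 3 2 1 / 1 2 3 6 9 7 4 8 5 / 8 4 9 2 1 5 6 3 7 / 6 5 7 3 8 4 1 9 2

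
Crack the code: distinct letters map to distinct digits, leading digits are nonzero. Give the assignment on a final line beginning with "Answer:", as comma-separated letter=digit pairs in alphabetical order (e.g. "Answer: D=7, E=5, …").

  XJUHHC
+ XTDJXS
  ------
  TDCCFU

Step 1. [col 1: C + S ≡ U (mod 10)] S=7 is one option consistent with column 1 (C + S ≡ U (mod 10), carry-in 0) — take it ⇒ S=7.
Step 2. [col 1: C + S ≡ U (mod 10)] no forcing yet in column 1 (carry-in 0); C=9 is free and consistent — try it, so C=9.
Step 3. [col 1: C + S ≡ U (mod 10)] column 1 reads C+S+carry(0)=U with C=9, S=7; with digits 7,9 already taken and all letters distinct, the only value for U is 6 ⇒ U=6.
Step 4. [col 2: H + X ≡ F (mod 10)] no forcing yet in column 2 (carry-in 1); H=1 is free and consistent — try it. So H=1.
Step 5. [col 2: H + X ≡ F (mod 10)] column 2 (H + X ≡ F (mod 10), carry-in 1) doesn't pin X yet; pick X=2 and continue. So X=2.
Step 6. [col 2: H + X ≡ F (mod 10)] in column 2 we have H+X≡F with carry-in 1; given H=1, X=2 and digits 1,2,6,7,9 already taken and all letters distinct, that pins F to 4, so F=4.
Step 7. [col 3: H + J ≡ C (mod 10)] from column 3 (H=1, C=9, carry-in 0, digits 1,2,4,6,7,9 already taken and all letters distinct): J must equal 8. So J=8.
Step 8. [col 4: U + D ≡ C (mod 10)] from column 4 (U=6, C=9, carry-in 0, digits 1,2,4,6,7,8,9 already taken and all letters distinct): D must equal 3. So D=3.
Step 9. [col 5: J + T ≡ D (mod 10)] column 5: given J=8, D=3, carry-in 0, and digits 1,2,3,4,6,7,8,9 already taken and all letters distinct, J+T≡D (mod 10) forces T=5, so T=5.

Answer: C=9, D=3, F=4, H=1, J=8, S=7, T=5, U=6, X=2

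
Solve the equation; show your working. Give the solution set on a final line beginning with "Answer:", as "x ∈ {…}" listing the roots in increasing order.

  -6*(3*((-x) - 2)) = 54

Step 1. [-6*(3*((-x) - 2)) = 54] leading coefficient -6: divide by -6, so div: 3*((-x) - 2) = -9.
Step 2. [3*((-x) - 2) = -9] 3 out front; divide by 3, so div: (-x) - 2 = -3.
Step 3. [(-x) - 2 = -3] the outer -2 inverts by adding 2. So sub: -x = -1.
Step 4. [-x = -1] flip signs both sides. So neg: x = 1.

Answer: x ∈ {1}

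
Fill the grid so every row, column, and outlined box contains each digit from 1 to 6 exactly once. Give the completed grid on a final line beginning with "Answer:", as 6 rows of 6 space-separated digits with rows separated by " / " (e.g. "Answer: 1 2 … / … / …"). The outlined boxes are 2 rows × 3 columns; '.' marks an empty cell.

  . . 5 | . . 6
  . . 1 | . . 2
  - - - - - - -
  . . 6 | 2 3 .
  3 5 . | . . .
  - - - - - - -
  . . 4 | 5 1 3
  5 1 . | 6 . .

Step 1. [r1c5∈{4}] r1c5 is down to just 4 ⇒ r1c5=4.
Step 2. [r3c2∈{4}] r3c2's peers cover all but 4. So r3c2=4.
Step 3. [r1c1∈{2}] r1c1 is down to just 2. So r1c1=2.
Step 4. [r1c4∈{1,3}] across row 1, 1 lands solely at r1c4, so r1c4=1.
Step 5. [r5c1∈{6}] r5c1 has the single candidate 6, so r5c1=6.
Step 6. [r4c6∈{1,4}] 1 has one home in row 4: r4c6, so r4c6=1.
Step 7. [r6c5∈{2}] r6c5 is down to just 2. So r6c5=2.
Step 8. [r2c4∈{3}] r2c4's peers cover all but 3, so r2c4=3.
Step 9. [r1c2∈{3}] r1c2 has the single candidate 3, so r1c2=3.
Step 10. [r4c3∈{2}] r4c3 is down to just 2. So r4c3=2.
Step 11. [r3c6∈{5}] r3c6's peers cover all but 5. So r3c6=5.
Step 12. [r4c5∈{6}] r4c5 has the single candidate 6, so r4c5=6.
Step 13. [r6c3∈{3}] r6c3's peers cover all but 3, so r6c3=3.
Step 14. [r2c2∈{6}] r2c2 has the single candidate 6, so r2c2=6.
Step 15. [r5c2∈{2}] nothing but 2 survives at r5c2, so r5c2=2.
Step 16. [r6c6∈{4}] only 4 remains possible at r6c6. So r6c6=4.
Step 17. [r2c5∈{5}] nothing but 5 survives at r2c5, so r2c5=5.
Step 18. [r2c1∈{4}] r2c1's peers cover all but 4, so r2c1=4.
Step 19. [r3c1∈{1}] r3c1 has the single candidate 1, so r3c1=1.
Step 20. [r4c4∈{4}] only 4 remains possible at r4c4. So r4c4=4.

Answer: 2 3 5 1 4 6 / 4 6 1 3 5 2 / 1 4 6 2 3 5 / 3 5 2 4 6 1 / 6 2 4 5 1 3 / 5 1 3 6 2 4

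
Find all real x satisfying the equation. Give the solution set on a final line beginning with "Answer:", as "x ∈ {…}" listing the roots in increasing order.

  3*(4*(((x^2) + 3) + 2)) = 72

Step 1. [3*(4*(((x^2) + 3) + 2)) = 72] 3·(inner) — divide through by 3, so div: 4*(((x^2) + 3) + 2) = 24.
Step 2. [4*(((x^2) + 3) + 2) = 24] leading coefficient 4: divide by 4. So div: ((x^2) + 3) + 2 = 6.
Step 3. [((x^2) + 3) + 2 = 6] +2 is outermost — subtract 2 both sides, so sub: (x^2) + 3 = 4.
Step 4. [(x^2) + 3 = 4] the outer +3 inverts by subtracting 3. So sub: x^2 = 1.
Step 5. [x^2 = 1] √ both sides: 1 ≥ 0 gives two branches. So sqrt: x = 1 or -1.

Answer: x ∈ {-1, 1}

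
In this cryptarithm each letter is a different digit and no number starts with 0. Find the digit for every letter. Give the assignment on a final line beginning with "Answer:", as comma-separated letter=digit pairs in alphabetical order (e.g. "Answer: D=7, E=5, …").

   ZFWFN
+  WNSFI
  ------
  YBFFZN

Step 1. [Y] Y is the leading digit of a 6-digit sum of two 5-digit numbers; the final carry is exactly 1, so Y=1.
Step 2. [col 1: N + I ≡ N (mod 10)] column 1 reads N+I+carry(0)=N with nothing yet; with digits 1 already taken and all letters distinct, the only value for I is 0 ⇒ I=0.
Step 3. [col 1: N + I ≡ N (mod 10)] no forcing yet in column 1 (carry-in 0); N=9 is free and consistent — try it. So N=9.
Step 4. [col 2: F + F ≡ Z (mod 10)] several values work for Z in column 2 (F + F ≡ Z (mod 10), carry-in 0); try Z=6. So Z=6.
Step 5. [col 2: F + F ≡ Z (mod 10)] F=3 is one option consistent with column 2 (F + F ≡ Z (mod 10), carry-in 0) — take it ⇒ F=3.
Step 6. [col 3: W + S ≡ F (mod 10)] several values work for S in column 3 (W + S ≡ F (mod 10), carry-in 0); try S=8. So S=8.
Step 7. [col 3: W + S ≡ F (mod 10)] column 3: given S=8, F=3, carry-in 0, and digits 0,1,3,6,8,9 already taken and all letters distinct, W+S≡F (mod 10) forces W=5 ⇒ W=5.
Step 8. [col 5: Z + W ≡ B (mod 10)] column 5 reads Z+W+carry(1)=B with Z=6, W=5; with digits 0,1,3,5,6,8,9 already taken and all letters distinct, the only value for B is 2. So B=2.

Answer: B=2, F=3, I=0, N=9, S=8, W=5, Y=1, Z=6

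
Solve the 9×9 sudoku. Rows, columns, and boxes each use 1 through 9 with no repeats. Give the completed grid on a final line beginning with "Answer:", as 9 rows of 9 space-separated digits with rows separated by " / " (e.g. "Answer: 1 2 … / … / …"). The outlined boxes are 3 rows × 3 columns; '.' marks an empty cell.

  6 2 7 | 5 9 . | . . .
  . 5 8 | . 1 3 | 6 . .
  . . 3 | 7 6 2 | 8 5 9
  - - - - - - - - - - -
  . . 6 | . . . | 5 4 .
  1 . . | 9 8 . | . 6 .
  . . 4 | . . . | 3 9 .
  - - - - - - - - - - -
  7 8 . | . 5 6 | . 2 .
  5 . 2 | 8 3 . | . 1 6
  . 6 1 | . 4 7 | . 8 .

Step 1. [r2c9∈{2,4,7}] r2c9 is the only open cell in row 2 admitting 2 ⇒ r2c9=2.
Step 2. [r5c9∈{7}] nothing but 7 survives at r5c9 ⇒ r5c9=7.
Step 3. [r4c6∈{1}] only 1 remains possible at r4c6, so r4c6=1.
Step 4. [r9c7∈{9}] nothing but 9 survives at r9c7, so r9c7=9.
Step 5. [r7c9∈{3,4}] across row 7, 3 lands solely at r7c9 ⇒ r7c9=3.
Step 6. [r1c9∈{1,4}] col 9 places 4 nowhere but r1c9. So r1c9=4.
Step 7. [r8c2∈{4,9}] box 7 places 4 nowhere but r8c2. So r8c2=4.
Step 8. [r4c4∈{2,3}] r4c4 is the only open cell in col 4 admitting 3. So r4c4=3.
Step 9. [r4c9∈{8}] r4c9 has the single candidate 8. So r4c9=8.
Step 10. [r6c2∈{7}] r6c2's peers cover all but 7 ⇒ r6c2=7.
Step 11. [r6c5∈{2}] only 2 remains possible at r6c5. So r6c5=2.
Step 12. [r2c1∈{4,9}] r2c1 is the only open cell in row 2 admitting 9. So r2c1=9.
Step 13. [r5c6∈{4,5}] in row 5, 4 fits only at r5c6 ⇒ r5c6=4.
Step 14. [r6c1∈{8}] only 8 remains possible at r6c1 ⇒ r6c1=8.
Step 15. [r7c3∈{9}] only 9 remains possible at r7c3. So r7c3=9.
Step 16. [r8c7∈{7}] r8c7 has the single candidate 7, so r8c7=7.
Step 17. [r7c4∈{1}] only 1 remains possible at r7c4 ⇒ r7c4=1.
Step 18. [r4c2∈{9}] r4c2's peers cover all but 9, so r4c2=9.
Step 19. [r5c7∈{2}] r5c7's peers cover all but 2 ⇒ r5c7=2.
Step 20. [r9c1∈{3}] r9c1 has the single candidate 3 ⇒ r9c1=3.
Step 21. [r6c9∈{1}] r6c9's peers cover all but 1. So r6c9=1.
Step 22. [r7c7∈{4}] r7c7 has the single candidate 4 ⇒ r7c7=4.
Step 23. [r6c6∈{5}] r6c6 is down to just 5, so r6c6=5.
Step 24. [r2c8∈{7}] nothing but 7 survives at r2c8, so r2c8=7.
Step 25. [r4c5∈{7}] only 7 remains possible at r4c5. So r4c5=7.
Step 26. [r6c4∈{6}] r6c4 is down to just 6. So r6c4=6.
Step 27. [r1c6∈{8}] nothing but 8 survives at r1c6 ⇒ r1c6=8.
Step 28. [r1c7∈{1}] r1c7's peers cover all but 1, so r1c7=1.
Step 29. [r3c2∈{1}] r3c2 has the single candidate 1. So r3c2=1.
Step 30. [r2c4∈{4}] nothing but 4 survives at r2c4, so r2c4=4.
Step 31. [r5c2∈{3}] r5c2's peers cover all but 3. So r5c2=3.
Step 32. [r5c3∈{5}] r5c3's peers cover all but 5. So r5c3=5.
Step 33. [r4c1∈{2}] only 2 remains possible at r4c1. So r4c1=2.
Step 34. [r9c4∈{2}] nothing but 2 survives at r9c4 ⇒ r9c4=2.
Step 35. [r8c6∈{9}] only 9 remains possible at r8c6. So r8c6=9.
Step 36. [r9c9∈{5}] only 5 remains possible at r9c9 ⇒ r9c9=5.
Step 37. [r3c1∈{4}] r3c1's peers cover all but 4, so r3c1=4.
Step 38. [r1c8∈{3}] r1c8 has the single candidate 3, so r1c8=3.

Answer: 6 2 7 5 9 8 1 3 4 / 9 5 8 4 1 3 6 7 2 / 4 1 3 7 6 2 8 5 9 / 2 9 6 3 7 1 5 4 8 / 1 3 5 9 8 4 2 6 7 / 8 7 4 6 2 5 3 9 1 / 7 8 9 1 5 6 4 2 3 / 5 4 2 8 3 9 7 1 6 / 3 6 1 2 4 7 9 8 5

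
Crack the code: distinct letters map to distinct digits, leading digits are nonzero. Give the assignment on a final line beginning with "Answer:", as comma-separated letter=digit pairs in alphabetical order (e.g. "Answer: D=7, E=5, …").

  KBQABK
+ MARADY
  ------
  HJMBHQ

Step 1. [col 1: K + Y ≡ Q (mod 10)] several values work for Y in column 1 (K + Y ≡ Q (mod 10), carry-in 0); try Y=2. So Y=2.
Step 2. [col 1: K + Y ≡ Q (mod 10)] no forcing yet in column 1 (carry-in 0); K=1 is free and consistent — try it. So K=1.
Step 3. [col 1: K + Y ≡ Q (mod 10)] column 1 reads K+Y+carry(0)=Q with K=1, Y=2; with digits 1,2 already taken and all letters distinct, the only value for Q is 3, so Q=3.
Step 4. [col 2: B + D ≡ H (mod 10)] several values work for D in column 2 (B + D ≡ H (mod 10), carry-in 0); try D=9 ⇒ D=9.
Step 5. [col 2: B + D ≡ H (mod 10)] no forcing yet in column 2 (carry-in 0); H=6 is free and consistent — try it. So H=6.
Step 6. [col 2: B + D ≡ H (mod 10)] from column 2 (D=9, H=6, carry-in 0, digits 1,2,3,6,9 already taken and all letters distinct): B must equal 7 ⇒ B=7.
Step 7. [col 3: A + A ≡ B (mod 10)] in column 3 we have A+A≡B with carry-in 1; given B=7 and digits 1,2,3,6,7,9 already taken and all letters distinct, that pins A to 8 ⇒ A=8.
Step 8. [col 4: Q + R ≡ M (mod 10)] from column 4 (Q=3, carry-in 1, digits 1,2,3,6,7,8,9 already taken and all letters distinct): M must equal 4 ⇒ M=4.
Step 9. [col 4: Q + R ≡ M (mod 10)] column 4: given Q=3, M=4, carry-in 1, and digits 1,2,3,4,6,7,8,9 already taken and all letters distinct, Q+R≡M (mod 10) forces R=0. So R=0.
Step 10. [col 5: B + A ≡ J (mod 10)] column 5 reads B+A+carry(0)=J with B=7, A=8; with digits 0,1,2,3,4,6,7,8,9 already taken and all letters distinct, the only value for J is 5, so J=5.

Answer: A=8, B=7, D=9, H=6, J=5, K=1, M=4, Q=3, R=0, Y=2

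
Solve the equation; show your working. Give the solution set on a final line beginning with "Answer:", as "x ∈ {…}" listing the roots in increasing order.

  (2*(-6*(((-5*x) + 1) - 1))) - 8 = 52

Step 1. [(2*(-6*(((-5*x) + 1) - 1))) - 8 = 52] 2 divides every term; factor it out ⇒ factor: (-6*(((-5*x) + 1) - 1)) - 4 = 26.
Step 2. [(-6*(((-5*x) + 1) - 1)) - 4 = 26] add 4: x sits inside (… - 4), so sub: -6*(((-5*x) + 1) - 1) = 30.
Step 3. [-6*(((-5*x) + 1) - 1) = 30] LHS = -6·(…); ÷-6 both sides ⇒ div: ((-5*x) + 1) - 1 = -5.
Step 4. [((-5*x) + 1) - 1 = -5] the outer -1 inverts by adding 1 ⇒ sub: (-5*x) + 1 = -4.
Step 5. [(-5*x) + 1 = -4] +1 is outermost — subtract 1 both sides. So sub: -5*x = -5.
Step 6. [-5*x = -5] -5·(inner) — divide through by -5, so div: x = 1.

Answer: x ∈ {1}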